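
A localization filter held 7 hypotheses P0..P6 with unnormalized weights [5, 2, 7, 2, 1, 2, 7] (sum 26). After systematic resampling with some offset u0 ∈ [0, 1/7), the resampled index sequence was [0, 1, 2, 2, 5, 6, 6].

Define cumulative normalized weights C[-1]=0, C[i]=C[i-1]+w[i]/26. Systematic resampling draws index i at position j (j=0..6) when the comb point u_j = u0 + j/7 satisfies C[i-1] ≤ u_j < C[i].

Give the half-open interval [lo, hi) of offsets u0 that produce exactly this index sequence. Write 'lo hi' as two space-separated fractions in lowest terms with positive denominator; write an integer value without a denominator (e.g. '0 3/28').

C = [5/26, 7/26, 7/13, 8/13, 17/26, 19/26, 1]
j=0 picked index 0: u0 ∈ [0, 5/26)
j=1 picked index 1: u0 ∈ [9/182, 23/182)
j=2 picked index 2: u0 ∈ [-3/182, 23/91)
j=3 picked index 2: u0 ∈ [-29/182, 10/91)
j=4 picked index 5: u0 ∈ [15/182, 29/182)
j=5 picked index 6: u0 ∈ [3/182, 2/7)
j=6 picked index 6: u0 ∈ [-23/182, 1/7)
intersection: [15/182, 10/91)

15/182 10/91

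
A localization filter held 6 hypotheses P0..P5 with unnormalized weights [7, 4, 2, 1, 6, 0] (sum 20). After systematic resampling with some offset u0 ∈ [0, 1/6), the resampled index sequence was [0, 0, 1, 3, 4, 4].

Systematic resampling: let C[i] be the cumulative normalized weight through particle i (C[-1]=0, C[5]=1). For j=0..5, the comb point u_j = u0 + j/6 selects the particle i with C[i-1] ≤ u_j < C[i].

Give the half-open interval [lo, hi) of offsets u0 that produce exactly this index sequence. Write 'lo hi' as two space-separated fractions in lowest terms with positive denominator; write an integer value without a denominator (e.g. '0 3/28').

C = [7/20, 11/20, 13/20, 7/10, 1, 1]
j=0 picked index 0: u0 ∈ [0, 7/20)
j=1 picked index 0: u0 ∈ [-1/6, 11/60)
j=2 picked index 1: u0 ∈ [1/60, 13/60)
j=3 picked index 3: u0 ∈ [3/20, 1/5)
j=4 picked index 4: u0 ∈ [1/30, 1/3)
j=5 picked index 4: u0 ∈ [-2/15, 1/6)
intersection: [3/20, 1/6)

3/20 1/6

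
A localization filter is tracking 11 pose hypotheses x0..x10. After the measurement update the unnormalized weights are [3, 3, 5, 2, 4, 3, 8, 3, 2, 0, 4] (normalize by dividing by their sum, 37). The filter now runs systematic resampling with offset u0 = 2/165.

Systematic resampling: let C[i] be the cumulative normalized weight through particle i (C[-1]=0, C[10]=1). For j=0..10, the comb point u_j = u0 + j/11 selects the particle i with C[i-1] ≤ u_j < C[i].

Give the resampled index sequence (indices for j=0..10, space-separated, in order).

0 1 2 2 4 5 6 6 6 7 10

C = [3/37, 6/37, 11/37, 13/37, 17/37, 20/37, 28/37, 31/37, 33/37, 33/37, 1]
j=0: u_0=2/165 ∈ [0, 3/37) → index 0
j=1: u_1=17/165 ∈ [3/37, 6/37) → index 1
j=2: u_2=32/165 ∈ [6/37, 11/37) → index 2
j=3: u_3=47/165 ∈ [6/37, 11/37) → index 2
j=4: u_4=62/165 ∈ [13/37, 17/37) → index 4
j=5: u_5=7/15 ∈ [17/37, 20/37) → index 5
j=6: u_6=92/165 ∈ [20/37, 28/37) → index 6
j=7: u_7=107/165 ∈ [20/37, 28/37) → index 6
j=8: u_8=122/165 ∈ [20/37, 28/37) → index 6
j=9: u_9=137/165 ∈ [28/37, 31/37) → index 7
j=10: u_10=152/165 ∈ [33/37, 1) → index 10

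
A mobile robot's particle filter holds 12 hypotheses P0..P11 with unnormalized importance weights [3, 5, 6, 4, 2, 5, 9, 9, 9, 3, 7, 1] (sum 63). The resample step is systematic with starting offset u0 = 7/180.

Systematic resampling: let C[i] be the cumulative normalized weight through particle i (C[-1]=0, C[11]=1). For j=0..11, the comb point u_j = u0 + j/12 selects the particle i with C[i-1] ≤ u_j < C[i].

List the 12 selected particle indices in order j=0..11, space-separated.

0 1 2 4 5 6 6 7 8 8 9 10

C = [1/21, 8/63, 2/9, 2/7, 20/63, 25/63, 34/63, 43/63, 52/63, 55/63, 62/63, 1]
j=0: u_0=7/180 ∈ [0, 1/21) → index 0
j=1: u_1=11/90 ∈ [1/21, 8/63) → index 1
j=2: u_2=37/180 ∈ [8/63, 2/9) → index 2
j=3: u_3=13/45 ∈ [2/7, 20/63) → index 4
j=4: u_4=67/180 ∈ [20/63, 25/63) → index 5
j=5: u_5=41/90 ∈ [25/63, 34/63) → index 6
j=6: u_6=97/180 ∈ [25/63, 34/63) → index 6
j=7: u_7=28/45 ∈ [34/63, 43/63) → index 7
j=8: u_8=127/180 ∈ [43/63, 52/63) → index 8
j=9: u_9=71/90 ∈ [43/63, 52/63) → index 8
j=10: u_10=157/180 ∈ [52/63, 55/63) → index 9
j=11: u_11=43/45 ∈ [55/63, 62/63) → index 10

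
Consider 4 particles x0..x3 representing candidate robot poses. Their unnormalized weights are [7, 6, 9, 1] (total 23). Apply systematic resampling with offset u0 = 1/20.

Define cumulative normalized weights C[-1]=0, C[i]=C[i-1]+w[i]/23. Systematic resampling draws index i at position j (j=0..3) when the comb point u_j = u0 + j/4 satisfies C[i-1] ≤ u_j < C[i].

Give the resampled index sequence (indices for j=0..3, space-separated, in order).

C = [7/23, 13/23, 22/23, 1]
j=0: u_0=1/20 ∈ [0, 7/23) → index 0
j=1: u_1=3/10 ∈ [0, 7/23) → index 0
j=2: u_2=11/20 ∈ [7/23, 13/23) → index 1
j=3: u_3=4/5 ∈ [13/23, 22/23) → index 2

0 0 1 2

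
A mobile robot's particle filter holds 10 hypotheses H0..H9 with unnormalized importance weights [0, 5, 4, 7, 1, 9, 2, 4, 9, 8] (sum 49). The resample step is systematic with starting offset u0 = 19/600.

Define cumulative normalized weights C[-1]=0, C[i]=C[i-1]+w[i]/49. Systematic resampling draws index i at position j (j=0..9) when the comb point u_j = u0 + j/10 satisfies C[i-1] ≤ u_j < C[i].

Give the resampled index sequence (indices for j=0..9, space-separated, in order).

C = [0, 5/49, 9/49, 16/49, 17/49, 26/49, 4/7, 32/49, 41/49, 1]
j=0: u_0=19/600 ∈ [0, 5/49) → index 1
j=1: u_1=79/600 ∈ [5/49, 9/49) → index 2
j=2: u_2=139/600 ∈ [9/49, 16/49) → index 3
j=3: u_3=199/600 ∈ [16/49, 17/49) → index 4
j=4: u_4=259/600 ∈ [17/49, 26/49) → index 5
j=5: u_5=319/600 ∈ [26/49, 4/7) → index 6
j=6: u_6=379/600 ∈ [4/7, 32/49) → index 7
j=7: u_7=439/600 ∈ [32/49, 41/49) → index 8
j=8: u_8=499/600 ∈ [32/49, 41/49) → index 8
j=9: u_9=559/600 ∈ [41/49, 1) → index 9

1 2 3 4 5 6 7 8 8 9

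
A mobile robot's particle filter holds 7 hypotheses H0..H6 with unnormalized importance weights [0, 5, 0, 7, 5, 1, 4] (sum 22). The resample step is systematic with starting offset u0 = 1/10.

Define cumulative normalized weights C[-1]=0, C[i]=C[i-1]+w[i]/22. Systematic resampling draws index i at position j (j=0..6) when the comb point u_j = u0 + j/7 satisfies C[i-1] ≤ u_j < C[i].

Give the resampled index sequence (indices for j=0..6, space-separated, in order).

1 3 3 3 4 5 6

C = [0, 5/22, 5/22, 6/11, 17/22, 9/11, 1]
j=0: u_0=1/10 ∈ [0, 5/22) → index 1
j=1: u_1=17/70 ∈ [5/22, 6/11) → index 3
j=2: u_2=27/70 ∈ [5/22, 6/11) → index 3
j=3: u_3=37/70 ∈ [5/22, 6/11) → index 3
j=4: u_4=47/70 ∈ [6/11, 17/22) → index 4
j=5: u_5=57/70 ∈ [17/22, 9/11) → index 5
j=6: u_6=67/70 ∈ [9/11, 1) → index 6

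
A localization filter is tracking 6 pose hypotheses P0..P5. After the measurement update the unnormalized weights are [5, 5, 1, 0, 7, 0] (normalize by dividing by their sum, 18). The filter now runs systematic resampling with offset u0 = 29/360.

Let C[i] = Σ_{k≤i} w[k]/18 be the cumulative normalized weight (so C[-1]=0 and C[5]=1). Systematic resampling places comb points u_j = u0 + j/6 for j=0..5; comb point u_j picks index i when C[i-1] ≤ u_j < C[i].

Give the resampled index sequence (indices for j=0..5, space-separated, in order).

0 0 1 2 4 4

C = [5/18, 5/9, 11/18, 11/18, 1, 1]
j=0: u_0=29/360 ∈ [0, 5/18) → index 0
j=1: u_1=89/360 ∈ [0, 5/18) → index 0
j=2: u_2=149/360 ∈ [5/18, 5/9) → index 1
j=3: u_3=209/360 ∈ [5/9, 11/18) → index 2
j=4: u_4=269/360 ∈ [11/18, 1) → index 4
j=5: u_5=329/360 ∈ [11/18, 1) → index 4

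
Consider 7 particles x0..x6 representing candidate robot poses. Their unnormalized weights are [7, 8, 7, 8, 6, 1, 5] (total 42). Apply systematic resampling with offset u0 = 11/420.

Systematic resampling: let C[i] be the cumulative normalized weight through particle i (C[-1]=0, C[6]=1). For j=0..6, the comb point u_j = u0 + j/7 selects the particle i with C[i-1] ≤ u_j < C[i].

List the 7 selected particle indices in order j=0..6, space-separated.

0 1 1 2 3 4 6

C = [1/6, 5/14, 11/21, 5/7, 6/7, 37/42, 1]
j=0: u_0=11/420 ∈ [0, 1/6) → index 0
j=1: u_1=71/420 ∈ [1/6, 5/14) → index 1
j=2: u_2=131/420 ∈ [1/6, 5/14) → index 1
j=3: u_3=191/420 ∈ [5/14, 11/21) → index 2
j=4: u_4=251/420 ∈ [11/21, 5/7) → index 3
j=5: u_5=311/420 ∈ [5/7, 6/7) → index 4
j=6: u_6=53/60 ∈ [37/42, 1) → index 6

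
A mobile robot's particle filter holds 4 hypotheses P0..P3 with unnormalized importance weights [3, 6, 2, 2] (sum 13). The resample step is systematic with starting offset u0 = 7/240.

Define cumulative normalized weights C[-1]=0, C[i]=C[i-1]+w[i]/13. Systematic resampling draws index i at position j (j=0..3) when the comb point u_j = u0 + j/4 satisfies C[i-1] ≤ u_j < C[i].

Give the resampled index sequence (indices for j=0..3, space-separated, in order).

0 1 1 2

C = [3/13, 9/13, 11/13, 1]
j=0: u_0=7/240 ∈ [0, 3/13) → index 0
j=1: u_1=67/240 ∈ [3/13, 9/13) → index 1
j=2: u_2=127/240 ∈ [3/13, 9/13) → index 1
j=3: u_3=187/240 ∈ [9/13, 11/13) → index 2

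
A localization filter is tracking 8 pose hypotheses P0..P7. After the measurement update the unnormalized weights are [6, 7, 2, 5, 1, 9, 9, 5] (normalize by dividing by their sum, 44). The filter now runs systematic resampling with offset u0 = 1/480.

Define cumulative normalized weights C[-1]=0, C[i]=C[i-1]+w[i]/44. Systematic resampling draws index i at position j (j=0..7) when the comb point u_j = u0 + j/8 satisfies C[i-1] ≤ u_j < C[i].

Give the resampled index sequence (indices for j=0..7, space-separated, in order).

C = [3/22, 13/44, 15/44, 5/11, 21/44, 15/22, 39/44, 1]
j=0: u_0=1/480 ∈ [0, 3/22) → index 0
j=1: u_1=61/480 ∈ [0, 3/22) → index 0
j=2: u_2=121/480 ∈ [3/22, 13/44) → index 1
j=3: u_3=181/480 ∈ [15/44, 5/11) → index 3
j=4: u_4=241/480 ∈ [21/44, 15/22) → index 5
j=5: u_5=301/480 ∈ [21/44, 15/22) → index 5
j=6: u_6=361/480 ∈ [15/22, 39/44) → index 6
j=7: u_7=421/480 ∈ [15/22, 39/44) → index 6

0 0 1 3 5 5 6 6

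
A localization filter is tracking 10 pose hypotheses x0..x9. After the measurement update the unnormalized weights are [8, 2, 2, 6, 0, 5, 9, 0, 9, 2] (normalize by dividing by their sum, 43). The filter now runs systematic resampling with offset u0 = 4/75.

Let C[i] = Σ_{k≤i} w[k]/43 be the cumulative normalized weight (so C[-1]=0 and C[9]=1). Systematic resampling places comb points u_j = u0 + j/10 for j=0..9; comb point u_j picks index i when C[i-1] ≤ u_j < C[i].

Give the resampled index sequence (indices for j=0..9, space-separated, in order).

0 0 2 3 5 6 6 8 8 8

C = [8/43, 10/43, 12/43, 18/43, 18/43, 23/43, 32/43, 32/43, 41/43, 1]
j=0: u_0=4/75 ∈ [0, 8/43) → index 0
j=1: u_1=23/150 ∈ [0, 8/43) → index 0
j=2: u_2=19/75 ∈ [10/43, 12/43) → index 2
j=3: u_3=53/150 ∈ [12/43, 18/43) → index 3
j=4: u_4=34/75 ∈ [18/43, 23/43) → index 5
j=5: u_5=83/150 ∈ [23/43, 32/43) → index 6
j=6: u_6=49/75 ∈ [23/43, 32/43) → index 6
j=7: u_7=113/150 ∈ [32/43, 41/43) → index 8
j=8: u_8=64/75 ∈ [32/43, 41/43) → index 8
j=9: u_9=143/150 ∈ [32/43, 41/43) → index 8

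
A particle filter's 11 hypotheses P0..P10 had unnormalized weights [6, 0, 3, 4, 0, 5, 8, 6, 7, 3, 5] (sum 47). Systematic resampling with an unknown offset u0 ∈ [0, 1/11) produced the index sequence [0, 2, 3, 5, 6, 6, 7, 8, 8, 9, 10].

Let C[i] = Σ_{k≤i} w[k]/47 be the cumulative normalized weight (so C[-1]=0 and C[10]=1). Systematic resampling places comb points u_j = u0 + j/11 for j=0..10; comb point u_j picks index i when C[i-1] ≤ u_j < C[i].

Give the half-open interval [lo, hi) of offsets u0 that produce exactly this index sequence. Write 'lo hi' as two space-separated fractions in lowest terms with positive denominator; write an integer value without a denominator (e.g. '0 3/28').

C = [6/47, 6/47, 9/47, 13/47, 13/47, 18/47, 26/47, 32/47, 39/47, 42/47, 1]
j=0 picked index 0: u0 ∈ [0, 6/47)
j=1 picked index 2: u0 ∈ [19/517, 52/517)
j=2 picked index 3: u0 ∈ [5/517, 49/517)
j=3 picked index 5: u0 ∈ [2/517, 57/517)
j=4 picked index 6: u0 ∈ [10/517, 98/517)
j=5 picked index 6: u0 ∈ [-37/517, 51/517)
j=6 picked index 7: u0 ∈ [4/517, 70/517)
j=7 picked index 8: u0 ∈ [23/517, 100/517)
j=8 picked index 8: u0 ∈ [-24/517, 53/517)
j=9 picked index 9: u0 ∈ [6/517, 39/517)
j=10 picked index 10: u0 ∈ [-8/517, 1/11)
intersection: [23/517, 39/517)

23/517 39/517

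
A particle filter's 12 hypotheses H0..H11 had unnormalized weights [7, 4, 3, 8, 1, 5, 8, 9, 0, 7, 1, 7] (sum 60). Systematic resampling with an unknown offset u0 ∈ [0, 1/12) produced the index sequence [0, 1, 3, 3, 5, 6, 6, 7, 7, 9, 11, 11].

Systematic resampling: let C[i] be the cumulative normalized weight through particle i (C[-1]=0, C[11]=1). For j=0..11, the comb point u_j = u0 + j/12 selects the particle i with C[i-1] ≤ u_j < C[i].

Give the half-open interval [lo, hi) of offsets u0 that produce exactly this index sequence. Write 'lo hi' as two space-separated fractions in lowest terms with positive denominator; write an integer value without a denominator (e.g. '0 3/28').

1/15 1/12

C = [7/60, 11/60, 7/30, 11/30, 23/60, 7/15, 3/5, 3/4, 3/4, 13/15, 53/60, 1]
j=0 picked index 0: u0 ∈ [0, 7/60)
j=1 picked index 1: u0 ∈ [1/30, 1/10)
j=2 picked index 3: u0 ∈ [1/15, 1/5)
j=3 picked index 3: u0 ∈ [-1/60, 7/60)
j=4 picked index 5: u0 ∈ [1/20, 2/15)
j=5 picked index 6: u0 ∈ [1/20, 11/60)
j=6 picked index 6: u0 ∈ [-1/30, 1/10)
j=7 picked index 7: u0 ∈ [1/60, 1/6)
j=8 picked index 7: u0 ∈ [-1/15, 1/12)
j=9 picked index 9: u0 ∈ [0, 7/60)
j=10 picked index 11: u0 ∈ [1/20, 1/6)
j=11 picked index 11: u0 ∈ [-1/30, 1/12)
intersection: [1/15, 1/12)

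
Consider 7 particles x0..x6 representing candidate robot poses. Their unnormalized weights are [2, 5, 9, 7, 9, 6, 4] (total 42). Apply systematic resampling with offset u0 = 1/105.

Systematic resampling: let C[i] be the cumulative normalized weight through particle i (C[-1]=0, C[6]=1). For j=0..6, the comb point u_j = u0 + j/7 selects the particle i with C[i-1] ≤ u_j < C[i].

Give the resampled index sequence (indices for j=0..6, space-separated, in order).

0 1 2 3 4 4 5

C = [1/21, 1/6, 8/21, 23/42, 16/21, 19/21, 1]
j=0: u_0=1/105 ∈ [0, 1/21) → index 0
j=1: u_1=16/105 ∈ [1/21, 1/6) → index 1
j=2: u_2=31/105 ∈ [1/6, 8/21) → index 2
j=3: u_3=46/105 ∈ [8/21, 23/42) → index 3
j=4: u_4=61/105 ∈ [23/42, 16/21) → index 4
j=5: u_5=76/105 ∈ [23/42, 16/21) → index 4
j=6: u_6=13/15 ∈ [16/21, 19/21) → index 5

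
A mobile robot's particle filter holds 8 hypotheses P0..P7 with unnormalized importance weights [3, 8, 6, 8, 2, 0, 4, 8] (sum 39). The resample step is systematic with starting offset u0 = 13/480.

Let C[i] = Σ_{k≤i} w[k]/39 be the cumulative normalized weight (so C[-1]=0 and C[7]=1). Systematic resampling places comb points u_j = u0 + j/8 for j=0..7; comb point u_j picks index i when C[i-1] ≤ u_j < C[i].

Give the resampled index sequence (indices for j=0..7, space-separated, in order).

C = [1/13, 11/39, 17/39, 25/39, 9/13, 9/13, 31/39, 1]
j=0: u_0=13/480 ∈ [0, 1/13) → index 0
j=1: u_1=73/480 ∈ [1/13, 11/39) → index 1
j=2: u_2=133/480 ∈ [1/13, 11/39) → index 1
j=3: u_3=193/480 ∈ [11/39, 17/39) → index 2
j=4: u_4=253/480 ∈ [17/39, 25/39) → index 3
j=5: u_5=313/480 ∈ [25/39, 9/13) → index 4
j=6: u_6=373/480 ∈ [9/13, 31/39) → index 6
j=7: u_7=433/480 ∈ [31/39, 1) → index 7

0 1 1 2 3 4 6 7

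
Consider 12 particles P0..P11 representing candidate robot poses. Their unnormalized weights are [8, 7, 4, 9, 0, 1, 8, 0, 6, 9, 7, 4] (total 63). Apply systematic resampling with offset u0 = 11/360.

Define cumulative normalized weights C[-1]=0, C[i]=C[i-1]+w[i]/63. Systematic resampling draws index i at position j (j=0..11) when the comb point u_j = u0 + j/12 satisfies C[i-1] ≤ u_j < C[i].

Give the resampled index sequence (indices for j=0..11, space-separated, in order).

C = [8/63, 5/21, 19/63, 4/9, 4/9, 29/63, 37/63, 37/63, 43/63, 52/63, 59/63, 1]
j=0: u_0=11/360 ∈ [0, 8/63) → index 0
j=1: u_1=41/360 ∈ [0, 8/63) → index 0
j=2: u_2=71/360 ∈ [8/63, 5/21) → index 1
j=3: u_3=101/360 ∈ [5/21, 19/63) → index 2
j=4: u_4=131/360 ∈ [19/63, 4/9) → index 3
j=5: u_5=161/360 ∈ [4/9, 29/63) → index 5
j=6: u_6=191/360 ∈ [29/63, 37/63) → index 6
j=7: u_7=221/360 ∈ [37/63, 43/63) → index 8
j=8: u_8=251/360 ∈ [43/63, 52/63) → index 9
j=9: u_9=281/360 ∈ [43/63, 52/63) → index 9
j=10: u_10=311/360 ∈ [52/63, 59/63) → index 10
j=11: u_11=341/360 ∈ [59/63, 1) → index 11

0 0 1 2 3 5 6 8 9 9 10 11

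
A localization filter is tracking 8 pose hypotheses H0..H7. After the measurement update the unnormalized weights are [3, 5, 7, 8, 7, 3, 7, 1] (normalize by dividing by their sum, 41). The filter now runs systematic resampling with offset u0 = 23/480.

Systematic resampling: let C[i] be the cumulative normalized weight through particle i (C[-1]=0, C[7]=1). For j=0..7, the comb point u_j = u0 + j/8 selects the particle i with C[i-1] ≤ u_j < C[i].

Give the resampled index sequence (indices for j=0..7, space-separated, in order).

C = [3/41, 8/41, 15/41, 23/41, 30/41, 33/41, 40/41, 1]
j=0: u_0=23/480 ∈ [0, 3/41) → index 0
j=1: u_1=83/480 ∈ [3/41, 8/41) → index 1
j=2: u_2=143/480 ∈ [8/41, 15/41) → index 2
j=3: u_3=203/480 ∈ [15/41, 23/41) → index 3
j=4: u_4=263/480 ∈ [15/41, 23/41) → index 3
j=5: u_5=323/480 ∈ [23/41, 30/41) → index 4
j=6: u_6=383/480 ∈ [30/41, 33/41) → index 5
j=7: u_7=443/480 ∈ [33/41, 40/41) → index 6

0 1 2 3 3 4 5 6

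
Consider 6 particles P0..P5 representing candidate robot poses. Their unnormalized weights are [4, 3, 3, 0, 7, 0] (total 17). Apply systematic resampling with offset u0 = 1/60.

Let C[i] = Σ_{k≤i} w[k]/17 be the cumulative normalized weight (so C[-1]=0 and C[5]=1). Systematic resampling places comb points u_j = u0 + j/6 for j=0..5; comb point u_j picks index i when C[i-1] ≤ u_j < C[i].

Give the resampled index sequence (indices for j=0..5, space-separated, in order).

C = [4/17, 7/17, 10/17, 10/17, 1, 1]
j=0: u_0=1/60 ∈ [0, 4/17) → index 0
j=1: u_1=11/60 ∈ [0, 4/17) → index 0
j=2: u_2=7/20 ∈ [4/17, 7/17) → index 1
j=3: u_3=31/60 ∈ [7/17, 10/17) → index 2
j=4: u_4=41/60 ∈ [10/17, 1) → index 4
j=5: u_5=17/20 ∈ [10/17, 1) → index 4

0 0 1 2 4 4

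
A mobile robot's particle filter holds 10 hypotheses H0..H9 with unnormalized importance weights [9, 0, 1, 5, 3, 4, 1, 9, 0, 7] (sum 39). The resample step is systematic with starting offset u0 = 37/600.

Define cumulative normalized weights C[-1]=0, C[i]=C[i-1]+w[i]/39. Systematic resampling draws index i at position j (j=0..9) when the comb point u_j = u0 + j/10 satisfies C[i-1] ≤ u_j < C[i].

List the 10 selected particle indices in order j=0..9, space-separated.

0 0 3 3 5 5 7 7 9 9

C = [3/13, 3/13, 10/39, 5/13, 6/13, 22/39, 23/39, 32/39, 32/39, 1]
j=0: u_0=37/600 ∈ [0, 3/13) → index 0
j=1: u_1=97/600 ∈ [0, 3/13) → index 0
j=2: u_2=157/600 ∈ [10/39, 5/13) → index 3
j=3: u_3=217/600 ∈ [10/39, 5/13) → index 3
j=4: u_4=277/600 ∈ [6/13, 22/39) → index 5
j=5: u_5=337/600 ∈ [6/13, 22/39) → index 5
j=6: u_6=397/600 ∈ [23/39, 32/39) → index 7
j=7: u_7=457/600 ∈ [23/39, 32/39) → index 7
j=8: u_8=517/600 ∈ [32/39, 1) → index 9
j=9: u_9=577/600 ∈ [32/39, 1) → index 9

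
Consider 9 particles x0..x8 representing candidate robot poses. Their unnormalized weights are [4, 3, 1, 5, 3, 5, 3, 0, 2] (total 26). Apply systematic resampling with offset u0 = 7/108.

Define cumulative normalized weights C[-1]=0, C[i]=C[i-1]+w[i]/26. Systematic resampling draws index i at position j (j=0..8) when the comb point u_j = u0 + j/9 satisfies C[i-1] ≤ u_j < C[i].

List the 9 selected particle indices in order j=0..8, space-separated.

0 1 2 3 4 5 5 6 8

C = [2/13, 7/26, 4/13, 1/2, 8/13, 21/26, 12/13, 12/13, 1]
j=0: u_0=7/108 ∈ [0, 2/13) → index 0
j=1: u_1=19/108 ∈ [2/13, 7/26) → index 1
j=2: u_2=31/108 ∈ [7/26, 4/13) → index 2
j=3: u_3=43/108 ∈ [4/13, 1/2) → index 3
j=4: u_4=55/108 ∈ [1/2, 8/13) → index 4
j=5: u_5=67/108 ∈ [8/13, 21/26) → index 5
j=6: u_6=79/108 ∈ [8/13, 21/26) → index 5
j=7: u_7=91/108 ∈ [21/26, 12/13) → index 6
j=8: u_8=103/108 ∈ [12/13, 1) → index 8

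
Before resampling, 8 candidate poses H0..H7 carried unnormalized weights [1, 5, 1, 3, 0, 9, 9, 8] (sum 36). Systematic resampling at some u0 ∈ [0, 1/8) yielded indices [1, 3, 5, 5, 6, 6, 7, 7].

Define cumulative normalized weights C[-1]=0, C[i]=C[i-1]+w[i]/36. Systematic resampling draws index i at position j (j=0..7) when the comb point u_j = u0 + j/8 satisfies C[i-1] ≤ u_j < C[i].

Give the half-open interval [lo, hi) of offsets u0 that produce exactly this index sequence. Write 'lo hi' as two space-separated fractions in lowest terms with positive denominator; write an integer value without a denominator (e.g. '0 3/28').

C = [1/36, 1/6, 7/36, 5/18, 5/18, 19/36, 7/9, 1]
j=0 picked index 1: u0 ∈ [1/36, 1/6)
j=1 picked index 3: u0 ∈ [5/72, 11/72)
j=2 picked index 5: u0 ∈ [1/36, 5/18)
j=3 picked index 5: u0 ∈ [-7/72, 11/72)
j=4 picked index 6: u0 ∈ [1/36, 5/18)
j=5 picked index 6: u0 ∈ [-7/72, 11/72)
j=6 picked index 7: u0 ∈ [1/36, 1/4)
j=7 picked index 7: u0 ∈ [-7/72, 1/8)
intersection: [5/72, 1/8)

5/72 1/8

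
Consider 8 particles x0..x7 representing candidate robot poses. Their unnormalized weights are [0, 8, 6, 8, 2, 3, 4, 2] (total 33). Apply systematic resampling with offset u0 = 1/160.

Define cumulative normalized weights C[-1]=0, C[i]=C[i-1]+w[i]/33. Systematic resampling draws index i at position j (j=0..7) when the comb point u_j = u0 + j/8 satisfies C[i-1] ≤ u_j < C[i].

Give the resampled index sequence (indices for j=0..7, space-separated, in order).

C = [0, 8/33, 14/33, 2/3, 8/11, 9/11, 31/33, 1]
j=0: u_0=1/160 ∈ [0, 8/33) → index 1
j=1: u_1=21/160 ∈ [0, 8/33) → index 1
j=2: u_2=41/160 ∈ [8/33, 14/33) → index 2
j=3: u_3=61/160 ∈ [8/33, 14/33) → index 2
j=4: u_4=81/160 ∈ [14/33, 2/3) → index 3
j=5: u_5=101/160 ∈ [14/33, 2/3) → index 3
j=6: u_6=121/160 ∈ [8/11, 9/11) → index 5
j=7: u_7=141/160 ∈ [9/11, 31/33) → index 6

1 1 2 2 3 3 5 6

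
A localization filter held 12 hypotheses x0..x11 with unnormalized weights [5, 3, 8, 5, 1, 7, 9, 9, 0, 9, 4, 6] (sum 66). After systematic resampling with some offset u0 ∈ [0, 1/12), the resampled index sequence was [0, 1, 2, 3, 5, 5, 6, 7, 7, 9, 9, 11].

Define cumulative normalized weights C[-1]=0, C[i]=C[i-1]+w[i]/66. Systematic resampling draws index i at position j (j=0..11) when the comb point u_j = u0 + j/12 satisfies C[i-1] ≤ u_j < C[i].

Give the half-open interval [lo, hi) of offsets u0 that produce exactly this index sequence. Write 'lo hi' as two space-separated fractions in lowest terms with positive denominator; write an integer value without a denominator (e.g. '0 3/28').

0 1/66

C = [5/66, 4/33, 8/33, 7/22, 1/3, 29/66, 19/33, 47/66, 47/66, 28/33, 10/11, 1]
j=0 picked index 0: u0 ∈ [0, 5/66)
j=1 picked index 1: u0 ∈ [-1/132, 5/132)
j=2 picked index 2: u0 ∈ [-1/22, 5/66)
j=3 picked index 3: u0 ∈ [-1/132, 3/44)
j=4 picked index 5: u0 ∈ [0, 7/66)
j=5 picked index 5: u0 ∈ [-1/12, 1/44)
j=6 picked index 6: u0 ∈ [-2/33, 5/66)
j=7 picked index 7: u0 ∈ [-1/132, 17/132)
j=8 picked index 7: u0 ∈ [-1/11, 1/22)
j=9 picked index 9: u0 ∈ [-5/132, 13/132)
j=10 picked index 9: u0 ∈ [-4/33, 1/66)
j=11 picked index 11: u0 ∈ [-1/132, 1/12)
intersection: [0, 1/66)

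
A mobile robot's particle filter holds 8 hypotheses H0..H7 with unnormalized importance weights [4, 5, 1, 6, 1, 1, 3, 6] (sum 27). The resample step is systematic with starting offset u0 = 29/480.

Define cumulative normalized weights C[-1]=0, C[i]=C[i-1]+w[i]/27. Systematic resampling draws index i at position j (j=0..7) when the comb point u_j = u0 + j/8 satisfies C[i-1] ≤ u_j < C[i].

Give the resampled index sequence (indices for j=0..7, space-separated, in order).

C = [4/27, 1/3, 10/27, 16/27, 17/27, 2/3, 7/9, 1]
j=0: u_0=29/480 ∈ [0, 4/27) → index 0
j=1: u_1=89/480 ∈ [4/27, 1/3) → index 1
j=2: u_2=149/480 ∈ [4/27, 1/3) → index 1
j=3: u_3=209/480 ∈ [10/27, 16/27) → index 3
j=4: u_4=269/480 ∈ [10/27, 16/27) → index 3
j=5: u_5=329/480 ∈ [2/3, 7/9) → index 6
j=6: u_6=389/480 ∈ [7/9, 1) → index 7
j=7: u_7=449/480 ∈ [7/9, 1) → index 7

0 1 1 3 3 6 7 7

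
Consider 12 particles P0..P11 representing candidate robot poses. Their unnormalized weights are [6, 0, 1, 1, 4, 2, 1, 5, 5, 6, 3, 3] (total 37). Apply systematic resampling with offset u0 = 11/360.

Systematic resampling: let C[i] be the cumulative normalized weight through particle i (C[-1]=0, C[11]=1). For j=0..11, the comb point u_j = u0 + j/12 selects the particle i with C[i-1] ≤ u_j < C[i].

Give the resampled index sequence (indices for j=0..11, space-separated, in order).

0 0 3 4 5 7 7 8 9 9 10 11

C = [6/37, 6/37, 7/37, 8/37, 12/37, 14/37, 15/37, 20/37, 25/37, 31/37, 34/37, 1]
j=0: u_0=11/360 ∈ [0, 6/37) → index 0
j=1: u_1=41/360 ∈ [0, 6/37) → index 0
j=2: u_2=71/360 ∈ [7/37, 8/37) → index 3
j=3: u_3=101/360 ∈ [8/37, 12/37) → index 4
j=4: u_4=131/360 ∈ [12/37, 14/37) → index 5
j=5: u_5=161/360 ∈ [15/37, 20/37) → index 7
j=6: u_6=191/360 ∈ [15/37, 20/37) → index 7
j=7: u_7=221/360 ∈ [20/37, 25/37) → index 8
j=8: u_8=251/360 ∈ [25/37, 31/37) → index 9
j=9: u_9=281/360 ∈ [25/37, 31/37) → index 9
j=10: u_10=311/360 ∈ [31/37, 34/37) → index 10
j=11: u_11=341/360 ∈ [34/37, 1) → index 11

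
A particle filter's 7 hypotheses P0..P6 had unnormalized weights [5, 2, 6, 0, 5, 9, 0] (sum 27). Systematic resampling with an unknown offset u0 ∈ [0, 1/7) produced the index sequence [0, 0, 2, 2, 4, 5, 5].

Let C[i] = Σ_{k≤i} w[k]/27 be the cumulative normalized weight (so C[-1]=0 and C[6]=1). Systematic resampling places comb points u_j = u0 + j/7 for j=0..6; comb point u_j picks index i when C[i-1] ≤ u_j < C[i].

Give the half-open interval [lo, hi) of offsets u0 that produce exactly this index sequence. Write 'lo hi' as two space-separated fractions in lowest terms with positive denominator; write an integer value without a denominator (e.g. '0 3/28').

C = [5/27, 7/27, 13/27, 13/27, 2/3, 1, 1]
j=0 picked index 0: u0 ∈ [0, 5/27)
j=1 picked index 0: u0 ∈ [-1/7, 8/189)
j=2 picked index 2: u0 ∈ [-5/189, 37/189)
j=3 picked index 2: u0 ∈ [-32/189, 10/189)
j=4 picked index 4: u0 ∈ [-17/189, 2/21)
j=5 picked index 5: u0 ∈ [-1/21, 2/7)
j=6 picked index 5: u0 ∈ [-4/21, 1/7)
intersection: [0, 8/189)

0 8/189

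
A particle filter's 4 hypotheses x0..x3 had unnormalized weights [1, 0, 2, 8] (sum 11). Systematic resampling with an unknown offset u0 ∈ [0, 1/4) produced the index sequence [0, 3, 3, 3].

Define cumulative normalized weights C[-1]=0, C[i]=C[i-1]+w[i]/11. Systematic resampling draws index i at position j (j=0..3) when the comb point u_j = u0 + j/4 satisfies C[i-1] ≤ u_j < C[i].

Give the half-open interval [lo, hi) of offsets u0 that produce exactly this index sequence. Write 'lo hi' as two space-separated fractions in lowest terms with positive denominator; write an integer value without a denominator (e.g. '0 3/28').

C = [1/11, 1/11, 3/11, 1]
j=0 picked index 0: u0 ∈ [0, 1/11)
j=1 picked index 3: u0 ∈ [1/44, 3/4)
j=2 picked index 3: u0 ∈ [-5/22, 1/2)
j=3 picked index 3: u0 ∈ [-21/44, 1/4)
intersection: [1/44, 1/11)

1/44 1/11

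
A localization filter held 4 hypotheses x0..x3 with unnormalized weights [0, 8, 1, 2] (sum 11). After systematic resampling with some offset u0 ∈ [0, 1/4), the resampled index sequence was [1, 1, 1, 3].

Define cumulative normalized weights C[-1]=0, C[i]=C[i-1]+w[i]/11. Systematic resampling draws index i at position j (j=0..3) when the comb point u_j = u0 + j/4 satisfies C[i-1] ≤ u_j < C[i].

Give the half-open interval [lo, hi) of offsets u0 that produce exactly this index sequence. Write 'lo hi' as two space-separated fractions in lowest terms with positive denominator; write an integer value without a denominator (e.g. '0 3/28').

3/44 5/22

C = [0, 8/11, 9/11, 1]
j=0 picked index 1: u0 ∈ [0, 8/11)
j=1 picked index 1: u0 ∈ [-1/4, 21/44)
j=2 picked index 1: u0 ∈ [-1/2, 5/22)
j=3 picked index 3: u0 ∈ [3/44, 1/4)
intersection: [3/44, 5/22)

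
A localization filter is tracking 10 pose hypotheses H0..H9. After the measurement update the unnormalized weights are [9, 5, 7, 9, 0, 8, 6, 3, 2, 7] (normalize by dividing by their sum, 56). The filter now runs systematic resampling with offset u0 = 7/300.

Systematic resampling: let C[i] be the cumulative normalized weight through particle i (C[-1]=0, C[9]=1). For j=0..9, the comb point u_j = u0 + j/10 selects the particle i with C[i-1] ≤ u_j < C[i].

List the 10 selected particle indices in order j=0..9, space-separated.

C = [9/56, 1/4, 3/8, 15/28, 15/28, 19/28, 11/14, 47/56, 7/8, 1]
j=0: u_0=7/300 ∈ [0, 9/56) → index 0
j=1: u_1=37/300 ∈ [0, 9/56) → index 0
j=2: u_2=67/300 ∈ [9/56, 1/4) → index 1
j=3: u_3=97/300 ∈ [1/4, 3/8) → index 2
j=4: u_4=127/300 ∈ [3/8, 15/28) → index 3
j=5: u_5=157/300 ∈ [3/8, 15/28) → index 3
j=6: u_6=187/300 ∈ [15/28, 19/28) → index 5
j=7: u_7=217/300 ∈ [19/28, 11/14) → index 6
j=8: u_8=247/300 ∈ [11/14, 47/56) → index 7
j=9: u_9=277/300 ∈ [7/8, 1) → index 9

0 0 1 2 3 3 5 6 7 9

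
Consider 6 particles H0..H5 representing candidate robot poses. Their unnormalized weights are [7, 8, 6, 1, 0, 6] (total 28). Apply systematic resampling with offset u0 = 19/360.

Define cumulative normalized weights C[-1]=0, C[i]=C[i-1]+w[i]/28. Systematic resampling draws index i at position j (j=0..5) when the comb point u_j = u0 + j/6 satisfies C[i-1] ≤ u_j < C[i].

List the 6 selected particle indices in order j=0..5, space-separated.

0 0 1 2 2 5

C = [1/4, 15/28, 3/4, 11/14, 11/14, 1]
j=0: u_0=19/360 ∈ [0, 1/4) → index 0
j=1: u_1=79/360 ∈ [0, 1/4) → index 0
j=2: u_2=139/360 ∈ [1/4, 15/28) → index 1
j=3: u_3=199/360 ∈ [15/28, 3/4) → index 2
j=4: u_4=259/360 ∈ [15/28, 3/4) → index 2
j=5: u_5=319/360 ∈ [11/14, 1) → index 5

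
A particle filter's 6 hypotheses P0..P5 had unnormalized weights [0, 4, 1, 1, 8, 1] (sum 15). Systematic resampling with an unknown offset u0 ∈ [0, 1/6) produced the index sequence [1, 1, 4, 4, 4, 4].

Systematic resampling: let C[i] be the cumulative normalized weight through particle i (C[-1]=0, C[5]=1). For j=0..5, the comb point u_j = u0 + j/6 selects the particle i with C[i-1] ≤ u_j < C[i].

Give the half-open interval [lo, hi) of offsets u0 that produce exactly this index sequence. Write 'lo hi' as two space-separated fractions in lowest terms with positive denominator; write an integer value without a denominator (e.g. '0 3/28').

C = [0, 4/15, 1/3, 2/5, 14/15, 1]
j=0 picked index 1: u0 ∈ [0, 4/15)
j=1 picked index 1: u0 ∈ [-1/6, 1/10)
j=2 picked index 4: u0 ∈ [1/15, 3/5)
j=3 picked index 4: u0 ∈ [-1/10, 13/30)
j=4 picked index 4: u0 ∈ [-4/15, 4/15)
j=5 picked index 4: u0 ∈ [-13/30, 1/10)
intersection: [1/15, 1/10)

1/15 1/10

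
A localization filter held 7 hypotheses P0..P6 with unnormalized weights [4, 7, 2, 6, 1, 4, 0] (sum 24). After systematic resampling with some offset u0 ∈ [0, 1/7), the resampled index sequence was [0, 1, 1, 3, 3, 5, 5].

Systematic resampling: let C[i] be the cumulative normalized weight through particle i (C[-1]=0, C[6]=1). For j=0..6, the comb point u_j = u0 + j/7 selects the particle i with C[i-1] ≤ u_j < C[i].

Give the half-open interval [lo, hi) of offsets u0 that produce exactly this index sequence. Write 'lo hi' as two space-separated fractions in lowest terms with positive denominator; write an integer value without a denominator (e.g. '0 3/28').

C = [1/6, 11/24, 13/24, 19/24, 5/6, 1, 1]
j=0 picked index 0: u0 ∈ [0, 1/6)
j=1 picked index 1: u0 ∈ [1/42, 53/168)
j=2 picked index 1: u0 ∈ [-5/42, 29/168)
j=3 picked index 3: u0 ∈ [19/168, 61/168)
j=4 picked index 3: u0 ∈ [-5/168, 37/168)
j=5 picked index 5: u0 ∈ [5/42, 2/7)
j=6 picked index 5: u0 ∈ [-1/42, 1/7)
intersection: [5/42, 1/7)

5/42 1/7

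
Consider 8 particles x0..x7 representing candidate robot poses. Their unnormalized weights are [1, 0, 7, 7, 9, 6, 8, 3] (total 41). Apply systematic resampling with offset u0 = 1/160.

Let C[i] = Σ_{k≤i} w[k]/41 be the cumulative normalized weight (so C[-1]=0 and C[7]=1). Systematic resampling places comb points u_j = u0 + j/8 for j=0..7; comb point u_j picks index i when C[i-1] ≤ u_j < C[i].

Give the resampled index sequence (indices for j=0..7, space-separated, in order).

0 2 3 4 4 5 6 6

C = [1/41, 1/41, 8/41, 15/41, 24/41, 30/41, 38/41, 1]
j=0: u_0=1/160 ∈ [0, 1/41) → index 0
j=1: u_1=21/160 ∈ [1/41, 8/41) → index 2
j=2: u_2=41/160 ∈ [8/41, 15/41) → index 3
j=3: u_3=61/160 ∈ [15/41, 24/41) → index 4
j=4: u_4=81/160 ∈ [15/41, 24/41) → index 4
j=5: u_5=101/160 ∈ [24/41, 30/41) → index 5
j=6: u_6=121/160 ∈ [30/41, 38/41) → index 6
j=7: u_7=141/160 ∈ [30/41, 38/41) → index 6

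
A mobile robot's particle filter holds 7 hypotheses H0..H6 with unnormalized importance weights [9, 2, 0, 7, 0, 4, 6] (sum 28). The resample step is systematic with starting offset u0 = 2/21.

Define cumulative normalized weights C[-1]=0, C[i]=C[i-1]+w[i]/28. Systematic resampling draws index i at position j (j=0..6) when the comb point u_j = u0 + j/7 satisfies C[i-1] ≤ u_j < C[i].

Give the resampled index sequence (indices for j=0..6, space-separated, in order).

C = [9/28, 11/28, 11/28, 9/14, 9/14, 11/14, 1]
j=0: u_0=2/21 ∈ [0, 9/28) → index 0
j=1: u_1=5/21 ∈ [0, 9/28) → index 0
j=2: u_2=8/21 ∈ [9/28, 11/28) → index 1
j=3: u_3=11/21 ∈ [11/28, 9/14) → index 3
j=4: u_4=2/3 ∈ [9/14, 11/14) → index 5
j=5: u_5=17/21 ∈ [11/14, 1) → index 6
j=6: u_6=20/21 ∈ [11/14, 1) → index 6

0 0 1 3 5 6 6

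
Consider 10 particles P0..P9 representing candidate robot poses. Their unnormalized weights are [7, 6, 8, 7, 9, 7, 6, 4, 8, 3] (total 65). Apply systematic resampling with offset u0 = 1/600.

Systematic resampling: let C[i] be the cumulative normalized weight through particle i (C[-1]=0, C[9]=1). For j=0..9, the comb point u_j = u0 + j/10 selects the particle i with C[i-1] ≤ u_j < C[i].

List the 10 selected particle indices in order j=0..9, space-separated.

0 0 2 2 3 4 5 6 7 8

C = [7/65, 1/5, 21/65, 28/65, 37/65, 44/65, 10/13, 54/65, 62/65, 1]
j=0: u_0=1/600 ∈ [0, 7/65) → index 0
j=1: u_1=61/600 ∈ [0, 7/65) → index 0
j=2: u_2=121/600 ∈ [1/5, 21/65) → index 2
j=3: u_3=181/600 ∈ [1/5, 21/65) → index 2
j=4: u_4=241/600 ∈ [21/65, 28/65) → index 3
j=5: u_5=301/600 ∈ [28/65, 37/65) → index 4
j=6: u_6=361/600 ∈ [37/65, 44/65) → index 5
j=7: u_7=421/600 ∈ [44/65, 10/13) → index 6
j=8: u_8=481/600 ∈ [10/13, 54/65) → index 7
j=9: u_9=541/600 ∈ [54/65, 62/65) → index 8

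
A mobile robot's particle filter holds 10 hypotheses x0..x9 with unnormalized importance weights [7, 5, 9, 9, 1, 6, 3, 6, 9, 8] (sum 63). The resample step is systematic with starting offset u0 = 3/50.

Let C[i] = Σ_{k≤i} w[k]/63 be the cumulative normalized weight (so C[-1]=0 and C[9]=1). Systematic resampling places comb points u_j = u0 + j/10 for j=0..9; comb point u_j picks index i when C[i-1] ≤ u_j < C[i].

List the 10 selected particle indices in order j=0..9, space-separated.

0 1 2 3 3 5 7 8 8 9

C = [1/9, 4/21, 1/3, 10/21, 31/63, 37/63, 40/63, 46/63, 55/63, 1]
j=0: u_0=3/50 ∈ [0, 1/9) → index 0
j=1: u_1=4/25 ∈ [1/9, 4/21) → index 1
j=2: u_2=13/50 ∈ [4/21, 1/3) → index 2
j=3: u_3=9/25 ∈ [1/3, 10/21) → index 3
j=4: u_4=23/50 ∈ [1/3, 10/21) → index 3
j=5: u_5=14/25 ∈ [31/63, 37/63) → index 5
j=6: u_6=33/50 ∈ [40/63, 46/63) → index 7
j=7: u_7=19/25 ∈ [46/63, 55/63) → index 8
j=8: u_8=43/50 ∈ [46/63, 55/63) → index 8
j=9: u_9=24/25 ∈ [55/63, 1) → index 9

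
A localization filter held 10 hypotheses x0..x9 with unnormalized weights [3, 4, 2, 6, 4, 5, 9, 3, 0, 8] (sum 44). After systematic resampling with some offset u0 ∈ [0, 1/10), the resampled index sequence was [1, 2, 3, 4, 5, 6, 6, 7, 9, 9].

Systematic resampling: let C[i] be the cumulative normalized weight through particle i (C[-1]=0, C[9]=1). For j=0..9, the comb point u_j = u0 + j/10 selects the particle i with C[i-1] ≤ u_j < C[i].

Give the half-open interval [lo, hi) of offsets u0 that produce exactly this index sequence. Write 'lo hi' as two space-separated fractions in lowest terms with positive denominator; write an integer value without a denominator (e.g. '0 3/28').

C = [3/44, 7/44, 9/44, 15/44, 19/44, 6/11, 3/4, 9/11, 9/11, 1]
j=0 picked index 1: u0 ∈ [3/44, 7/44)
j=1 picked index 2: u0 ∈ [13/220, 23/220)
j=2 picked index 3: u0 ∈ [1/220, 31/220)
j=3 picked index 4: u0 ∈ [9/220, 29/220)
j=4 picked index 5: u0 ∈ [7/220, 8/55)
j=5 picked index 6: u0 ∈ [1/22, 1/4)
j=6 picked index 6: u0 ∈ [-3/55, 3/20)
j=7 picked index 7: u0 ∈ [1/20, 13/110)
j=8 picked index 9: u0 ∈ [1/55, 1/5)
j=9 picked index 9: u0 ∈ [-9/110, 1/10)
intersection: [3/44, 1/10)

3/44 1/10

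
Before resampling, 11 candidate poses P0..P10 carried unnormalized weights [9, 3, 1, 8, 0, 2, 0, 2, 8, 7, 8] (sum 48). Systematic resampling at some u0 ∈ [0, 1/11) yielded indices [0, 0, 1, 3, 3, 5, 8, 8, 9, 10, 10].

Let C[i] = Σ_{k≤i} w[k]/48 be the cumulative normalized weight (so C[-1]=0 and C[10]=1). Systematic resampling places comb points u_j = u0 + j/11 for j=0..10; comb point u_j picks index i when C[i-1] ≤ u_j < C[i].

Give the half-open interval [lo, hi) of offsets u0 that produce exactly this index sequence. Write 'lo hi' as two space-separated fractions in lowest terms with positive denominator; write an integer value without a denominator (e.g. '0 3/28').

C = [3/16, 1/4, 13/48, 7/16, 7/16, 23/48, 23/48, 25/48, 11/16, 5/6, 1]
j=0 picked index 0: u0 ∈ [0, 3/16)
j=1 picked index 0: u0 ∈ [-1/11, 17/176)
j=2 picked index 1: u0 ∈ [1/176, 3/44)
j=3 picked index 3: u0 ∈ [-1/528, 29/176)
j=4 picked index 3: u0 ∈ [-49/528, 13/176)
j=5 picked index 5: u0 ∈ [-3/176, 13/528)
j=6 picked index 8: u0 ∈ [-13/528, 25/176)
j=7 picked index 8: u0 ∈ [-61/528, 9/176)
j=8 picked index 9: u0 ∈ [-7/176, 7/66)
j=9 picked index 10: u0 ∈ [1/66, 2/11)
j=10 picked index 10: u0 ∈ [-5/66, 1/11)
intersection: [1/66, 13/528)

1/66 13/528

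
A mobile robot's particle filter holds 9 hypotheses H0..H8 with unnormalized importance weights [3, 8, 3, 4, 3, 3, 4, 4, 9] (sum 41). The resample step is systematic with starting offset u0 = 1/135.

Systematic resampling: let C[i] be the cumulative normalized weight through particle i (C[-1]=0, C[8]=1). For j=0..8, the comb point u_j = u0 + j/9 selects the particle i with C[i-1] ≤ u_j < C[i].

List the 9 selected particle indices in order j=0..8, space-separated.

0 1 1 2 4 5 6 8 8

C = [3/41, 11/41, 14/41, 18/41, 21/41, 24/41, 28/41, 32/41, 1]
j=0: u_0=1/135 ∈ [0, 3/41) → index 0
j=1: u_1=16/135 ∈ [3/41, 11/41) → index 1
j=2: u_2=31/135 ∈ [3/41, 11/41) → index 1
j=3: u_3=46/135 ∈ [11/41, 14/41) → index 2
j=4: u_4=61/135 ∈ [18/41, 21/41) → index 4
j=5: u_5=76/135 ∈ [21/41, 24/41) → index 5
j=6: u_6=91/135 ∈ [24/41, 28/41) → index 6
j=7: u_7=106/135 ∈ [32/41, 1) → index 8
j=8: u_8=121/135 ∈ [32/41, 1) → index 8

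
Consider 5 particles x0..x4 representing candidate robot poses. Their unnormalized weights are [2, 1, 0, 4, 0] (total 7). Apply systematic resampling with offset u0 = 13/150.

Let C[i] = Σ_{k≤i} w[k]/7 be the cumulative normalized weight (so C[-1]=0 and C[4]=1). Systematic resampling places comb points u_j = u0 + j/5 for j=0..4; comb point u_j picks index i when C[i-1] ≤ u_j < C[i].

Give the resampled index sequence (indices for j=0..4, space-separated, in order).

0 1 3 3 3

C = [2/7, 3/7, 3/7, 1, 1]
j=0: u_0=13/150 ∈ [0, 2/7) → index 0
j=1: u_1=43/150 ∈ [2/7, 3/7) → index 1
j=2: u_2=73/150 ∈ [3/7, 1) → index 3
j=3: u_3=103/150 ∈ [3/7, 1) → index 3
j=4: u_4=133/150 ∈ [3/7, 1) → index 3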